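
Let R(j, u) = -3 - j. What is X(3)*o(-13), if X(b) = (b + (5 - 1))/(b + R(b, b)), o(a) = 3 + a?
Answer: 70/3 ≈ 23.333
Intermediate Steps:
X(b) = -4/3 - b/3 (X(b) = (b + (5 - 1))/(b + (-3 - b)) = (b + 4)/(-3) = (4 + b)*(-⅓) = -4/3 - b/3)
X(3)*o(-13) = (-4/3 - ⅓*3)*(3 - 13) = (-4/3 - 1)*(-10) = -7/3*(-10) = 70/3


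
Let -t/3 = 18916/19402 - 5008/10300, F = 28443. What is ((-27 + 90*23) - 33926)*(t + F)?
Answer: -22651967525477673/24980075 ≈ -9.0680e+8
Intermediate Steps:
t = -36626094/24980075 (t = -3*(18916/19402 - 5008/10300) = -3*(18916*(1/19402) - 5008*1/10300) = -3*(9458/9701 - 1252/2575) = -3*12208698/24980075 = -36626094/24980075 ≈ -1.4662)
((-27 + 90*23) - 33926)*(t + F) = ((-27 + 90*23) - 33926)*(-36626094/24980075 + 28443) = ((-27 + 2070) - 33926)*(710471647131/24980075) = (2043 - 33926)*(710471647131/24980075) = -31883*710471647131/24980075 = -22651967525477673/24980075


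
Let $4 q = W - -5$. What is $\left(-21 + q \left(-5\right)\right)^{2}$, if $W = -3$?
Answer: $\frac{2209}{4} \approx 552.25$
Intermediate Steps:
$q = \frac{1}{2}$ ($q = \frac{-3 - -5}{4} = \frac{-3 + 5}{4} = \frac{1}{4} \cdot 2 = \frac{1}{2} \approx 0.5$)
$\left(-21 + q \left(-5\right)\right)^{2} = \left(-21 + \frac{1}{2} \left(-5\right)\right)^{2} = \left(-21 - \frac{5}{2}\right)^{2} = \left(- \frac{47}{2}\right)^{2} = \frac{2209}{4}$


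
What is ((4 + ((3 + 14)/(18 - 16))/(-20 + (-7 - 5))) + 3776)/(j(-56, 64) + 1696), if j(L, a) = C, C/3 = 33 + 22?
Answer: 241903/119104 ≈ 2.0310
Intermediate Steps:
C = 165 (C = 3*(33 + 22) = 3*55 = 165)
j(L, a) = 165
((4 + ((3 + 14)/(18 - 16))/(-20 + (-7 - 5))) + 3776)/(j(-56, 64) + 1696) = ((4 + ((3 + 14)/(18 - 16))/(-20 + (-7 - 5))) + 3776)/(165 + 1696) = ((4 + (17/2)/(-20 - 12)) + 3776)/1861 = ((4 + (17*(½))/(-32)) + 3776)*(1/1861) = ((4 + (17/2)*(-1/32)) + 3776)*(1/1861) = ((4 - 17/64) + 3776)*(1/1861) = (239/64 + 3776)*(1/1861) = (241903/64)*(1/1861) = 241903/119104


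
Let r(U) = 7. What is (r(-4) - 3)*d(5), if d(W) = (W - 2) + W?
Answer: 32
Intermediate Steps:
d(W) = -2 + 2*W (d(W) = (-2 + W) + W = -2 + 2*W)
(r(-4) - 3)*d(5) = (7 - 3)*(-2 + 2*5) = 4*(-2 + 10) = 4*8 = 32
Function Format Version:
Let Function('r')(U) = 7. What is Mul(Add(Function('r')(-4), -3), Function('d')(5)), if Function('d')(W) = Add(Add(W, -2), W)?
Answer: 32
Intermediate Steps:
Function('d')(W) = Add(-2, Mul(2, W)) (Function('d')(W) = Add(Add(-2, W), W) = Add(-2, Mul(2, W)))
Mul(Add(Function('r')(-4), -3), Function('d')(5)) = Mul(Add(7, -3), Add(-2, Mul(2, 5))) = Mul(4, Add(-2, 10)) = Mul(4, 8) = 32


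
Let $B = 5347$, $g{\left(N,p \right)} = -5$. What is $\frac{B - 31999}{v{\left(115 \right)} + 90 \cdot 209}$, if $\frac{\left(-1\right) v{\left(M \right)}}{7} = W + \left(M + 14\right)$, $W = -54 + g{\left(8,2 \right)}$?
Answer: $- \frac{6663}{4580} \approx -1.4548$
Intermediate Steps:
$W = -59$ ($W = -54 - 5 = -59$)
$v{\left(M \right)} = 315 - 7 M$ ($v{\left(M \right)} = - 7 \left(-59 + \left(M + 14\right)\right) = - 7 \left(-59 + \left(14 + M\right)\right) = - 7 \left(-45 + M\right) = 315 - 7 M$)
$\frac{B - 31999}{v{\left(115 \right)} + 90 \cdot 209} = \frac{5347 - 31999}{\left(315 - 805\right) + 90 \cdot 209} = - \frac{26652}{\left(315 - 805\right) + 18810} = - \frac{26652}{-490 + 18810} = - \frac{26652}{18320} = \left(-26652\right) \frac{1}{18320} = - \frac{6663}{4580}$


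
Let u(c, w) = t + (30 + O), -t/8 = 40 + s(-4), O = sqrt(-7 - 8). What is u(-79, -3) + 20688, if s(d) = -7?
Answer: 20454 + I*sqrt(15) ≈ 20454.0 + 3.873*I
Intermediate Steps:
O = I*sqrt(15) (O = sqrt(-15) = I*sqrt(15) ≈ 3.873*I)
t = -264 (t = -8*(40 - 7) = -8*33 = -264)
u(c, w) = -234 + I*sqrt(15) (u(c, w) = -264 + (30 + I*sqrt(15)) = -234 + I*sqrt(15))
u(-79, -3) + 20688 = (-234 + I*sqrt(15)) + 20688 = 20454 + I*sqrt(15)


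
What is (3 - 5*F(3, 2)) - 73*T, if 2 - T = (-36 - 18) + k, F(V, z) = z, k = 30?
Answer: -1905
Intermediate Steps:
T = 26 (T = 2 - ((-36 - 18) + 30) = 2 - (-54 + 30) = 2 - 1*(-24) = 2 + 24 = 26)
(3 - 5*F(3, 2)) - 73*T = (3 - 5*2) - 73*26 = (3 - 10) - 1898 = -7 - 1898 = -1905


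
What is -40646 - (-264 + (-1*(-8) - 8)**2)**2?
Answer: -110342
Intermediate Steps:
-40646 - (-264 + (-1*(-8) - 8)**2)**2 = -40646 - (-264 + (8 - 8)**2)**2 = -40646 - (-264 + 0**2)**2 = -40646 - (-264 + 0)**2 = -40646 - 1*(-264)**2 = -40646 - 1*69696 = -40646 - 69696 = -110342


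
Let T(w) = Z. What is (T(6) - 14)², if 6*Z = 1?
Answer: 6889/36 ≈ 191.36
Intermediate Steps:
Z = ⅙ (Z = (⅙)*1 = ⅙ ≈ 0.16667)
T(w) = ⅙
(T(6) - 14)² = (⅙ - 14)² = (-83/6)² = 6889/36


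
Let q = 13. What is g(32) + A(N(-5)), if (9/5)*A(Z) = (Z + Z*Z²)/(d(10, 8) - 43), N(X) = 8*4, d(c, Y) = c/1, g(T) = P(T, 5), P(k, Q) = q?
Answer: -160139/297 ≈ -539.19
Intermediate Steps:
P(k, Q) = 13
g(T) = 13
d(c, Y) = c (d(c, Y) = c*1 = c)
N(X) = 32
A(Z) = -5*Z/297 - 5*Z³/297 (A(Z) = 5*((Z + Z*Z²)/(10 - 43))/9 = 5*((Z + Z³)/(-33))/9 = 5*((Z + Z³)*(-1/33))/9 = 5*(-Z/33 - Z³/33)/9 = -5*Z/297 - 5*Z³/297)
g(32) + A(N(-5)) = 13 - 5/297*32*(1 + 32²) = 13 - 5/297*32*(1 + 1024) = 13 - 5/297*32*1025 = 13 - 164000/297 = -160139/297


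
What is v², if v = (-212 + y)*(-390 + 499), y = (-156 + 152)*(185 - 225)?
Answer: 32126224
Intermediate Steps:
y = 160 (y = -4*(-40) = 160)
v = -5668 (v = (-212 + 160)*(-390 + 499) = -52*109 = -5668)
v² = (-5668)² = 32126224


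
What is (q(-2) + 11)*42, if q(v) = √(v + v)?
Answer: 462 + 84*I ≈ 462.0 + 84.0*I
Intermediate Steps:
q(v) = √2*√v (q(v) = √(2*v) = √2*√v)
(q(-2) + 11)*42 = (√2*√(-2) + 11)*42 = (√2*(I*√2) + 11)*42 = (2*I + 11)*42 = (11 + 2*I)*42 = 462 + 84*I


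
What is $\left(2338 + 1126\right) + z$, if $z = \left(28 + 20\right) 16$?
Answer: $4232$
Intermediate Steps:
$z = 768$ ($z = 48 \cdot 16 = 768$)
$\left(2338 + 1126\right) + z = \left(2338 + 1126\right) + 768 = 3464 + 768 = 4232$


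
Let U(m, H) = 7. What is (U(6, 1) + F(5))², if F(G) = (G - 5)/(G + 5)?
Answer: 49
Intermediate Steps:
F(G) = (-5 + G)/(5 + G)
(U(6, 1) + F(5))² = (7 + (-5 + 5)/(5 + 5))² = (7 + 0/10)² = (7 + (⅒)*0)² = (7 + 0)² = 7² = 49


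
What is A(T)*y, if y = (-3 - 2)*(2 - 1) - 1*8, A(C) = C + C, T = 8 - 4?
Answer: -104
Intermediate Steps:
T = 4
A(C) = 2*C
y = -13 (y = -5*1 - 8 = -5 - 8 = -13)
A(T)*y = (2*4)*(-13) = 8*(-13) = -104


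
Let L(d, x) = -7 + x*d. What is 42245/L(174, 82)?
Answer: 42245/14261 ≈ 2.9623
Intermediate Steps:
L(d, x) = -7 + d*x
42245/L(174, 82) = 42245/(-7 + 174*82) = 42245/(-7 + 14268) = 42245/14261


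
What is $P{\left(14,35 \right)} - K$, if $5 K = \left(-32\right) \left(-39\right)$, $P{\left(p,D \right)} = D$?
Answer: $- \frac{1073}{5} \approx -214.6$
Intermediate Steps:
$K = \frac{1248}{5}$ ($K = \frac{\left(-32\right) \left(-39\right)}{5} = \frac{1}{5} \cdot 1248 = \frac{1248}{5} \approx 249.6$)
$P{\left(14,35 \right)} - K = 35 - \frac{1248}{5} = - \frac{1073}{5}$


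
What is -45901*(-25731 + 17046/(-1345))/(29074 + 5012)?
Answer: 529777729047/15281890 ≈ 34667.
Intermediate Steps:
-45901*(-25731 + 17046/(-1345))/(29074 + 5012) = -45901/(34086/(-25731 + 17046*(-1/1345))) = -45901/(34086/(-25731 - 17046/1345)) = -45901/(34086/(-34625241/1345)) = -45901/(34086*(-1345/34625241)) = -45901/(-15281890/11541747) = -45901*(-11541747/15281890) = 529777729047/15281890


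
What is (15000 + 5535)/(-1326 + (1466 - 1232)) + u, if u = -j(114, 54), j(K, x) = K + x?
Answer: -67997/364 ≈ -186.80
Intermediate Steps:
u = -168 (u = -(114 + 54) = -1*168 = -168)
(15000 + 5535)/(-1326 + (1466 - 1232)) + u = (15000 + 5535)/(-1326 + (1466 - 1232)) - 168 = 20535/(-1326 + 234) - 168 = 20535/(-1092) - 168 = 20535*(-1/1092) - 168 = -6845/364 - 168 = -67997/364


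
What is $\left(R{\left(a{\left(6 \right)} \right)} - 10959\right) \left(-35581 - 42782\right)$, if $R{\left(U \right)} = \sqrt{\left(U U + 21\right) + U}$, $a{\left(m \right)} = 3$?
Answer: $858780117 - 78363 \sqrt{33} \approx 8.5833 \cdot 10^{8}$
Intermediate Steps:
$R{\left(U \right)} = \sqrt{21 + U + U^{2}}$ ($R{\left(U \right)} = \sqrt{\left(U^{2} + 21\right) + U} = \sqrt{\left(21 + U^{2}\right) + U} = \sqrt{21 + U + U^{2}}$)
$\left(R{\left(a{\left(6 \right)} \right)} - 10959\right) \left(-35581 - 42782\right) = \left(\sqrt{21 + 3 + 3^{2}} - 10959\right) \left(-35581 - 42782\right) = \left(\sqrt{21 + 3 + 9} - 10959\right) \left(-78363\right) = \left(\sqrt{33} - 10959\right) \left(-78363\right) = \left(-10959 + \sqrt{33}\right) \left(-78363\right) = 858780117 - 78363 \sqrt{33}$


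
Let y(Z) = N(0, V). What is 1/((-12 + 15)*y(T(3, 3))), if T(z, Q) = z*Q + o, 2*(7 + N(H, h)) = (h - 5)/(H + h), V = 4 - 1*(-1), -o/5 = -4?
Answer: -1/21 ≈ -0.047619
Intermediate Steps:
o = 20 (o = -5*(-4) = 20)
V = 5 (V = 4 + 1 = 5)
N(H, h) = -7 + (-5 + h)/(2*(H + h)) (N(H, h) = -7 + ((h - 5)/(H + h))/2 = -7 + ((-5 + h)/(H + h))/2 = -7 + (-5 + h)/(2*(H + h)))
T(z, Q) = 20 + Q*z (T(z, Q) = z*Q + 20 = Q*z + 20 = 20 + Q*z)
y(Z) = -7 (y(Z) = (-5 - 14*0 - 13*5)/(2*(0 + 5)) = (½)*(-5 + 0 - 65)/5 = (½)*(⅕)*(-70) = -7)
1/((-12 + 15)*y(T(3, 3))) = 1/((-12 + 15)*(-7)) = 1/(3*(-7)) = 1/(-21) = -1/21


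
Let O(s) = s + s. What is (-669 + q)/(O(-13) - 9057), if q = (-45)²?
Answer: -1356/9083 ≈ -0.14929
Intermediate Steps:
O(s) = 2*s
q = 2025
(-669 + q)/(O(-13) - 9057) = (-669 + 2025)/(2*(-13) - 9057) = 1356/(-26 - 9057) = 1356/(-9083) = 1356*(-1/9083) = -1356/9083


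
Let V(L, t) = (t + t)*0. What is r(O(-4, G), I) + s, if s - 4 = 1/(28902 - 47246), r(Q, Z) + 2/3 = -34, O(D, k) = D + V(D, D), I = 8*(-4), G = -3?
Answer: -1687651/55032 ≈ -30.667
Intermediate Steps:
I = -32
V(L, t) = 0 (V(L, t) = (2*t)*0 = 0)
O(D, k) = D (O(D, k) = D + 0 = D)
r(Q, Z) = -104/3 (r(Q, Z) = -⅔ - 34 = -104/3)
s = 73375/18344 (s = 4 + 1/(28902 - 47246) = 4 + 1/(-18344) = 4 - 1/18344 = 73375/18344 ≈ 3.9999)
r(O(-4, G), I) + s = -104/3 + 73375/18344 = -1687651/55032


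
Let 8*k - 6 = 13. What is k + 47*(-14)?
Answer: -5245/8 ≈ -655.63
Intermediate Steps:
k = 19/8 (k = ¾ + (⅛)*13 = ¾ + 13/8 = 19/8 ≈ 2.3750)
k + 47*(-14) = 19/8 + 47*(-14) = 19/8 - 658 = -5245/8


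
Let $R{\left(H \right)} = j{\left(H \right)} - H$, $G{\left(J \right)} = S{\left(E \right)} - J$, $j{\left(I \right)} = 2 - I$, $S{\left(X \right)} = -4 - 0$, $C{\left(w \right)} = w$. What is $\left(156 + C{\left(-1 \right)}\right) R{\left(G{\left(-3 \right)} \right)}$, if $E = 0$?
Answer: $620$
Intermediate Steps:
$S{\left(X \right)} = -4$ ($S{\left(X \right)} = -4 + 0 = -4$)
$G{\left(J \right)} = -4 - J$
$R{\left(H \right)} = 2 - 2 H$ ($R{\left(H \right)} = \left(2 - H\right) - H = 2 - 2 H$)
$\left(156 + C{\left(-1 \right)}\right) R{\left(G{\left(-3 \right)} \right)} = \left(156 - 1\right) \left(2 - 2 \left(-4 - -3\right)\right) = 155 \left(2 - 2 \left(-4 + 3\right)\right) = 155 \left(2 - -2\right) = 155 \left(2 + 2\right) = 155 \cdot 4 = 620$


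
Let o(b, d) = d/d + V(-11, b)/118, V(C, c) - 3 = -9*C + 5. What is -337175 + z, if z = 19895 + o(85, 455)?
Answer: -37438815/118 ≈ -3.1728e+5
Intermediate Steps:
V(C, c) = 8 - 9*C (V(C, c) = 3 + (-9*C + 5) = 3 + (5 - 9*C) = 8 - 9*C)
o(b, d) = 225/118 (o(b, d) = d/d + (8 - 9*(-11))/118 = 1 + (8 + 99)*(1/118) = 1 + 107*(1/118) = 1 + 107/118 = 225/118)
z = 2347835/118 (z = 19895 + 225/118 = 2347835/118 ≈ 19897.)
-337175 + z = -337175 + 2347835/118 = -37438815/118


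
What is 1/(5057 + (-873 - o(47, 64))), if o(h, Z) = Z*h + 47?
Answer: 1/1129 ≈ 0.00088574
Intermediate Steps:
o(h, Z) = 47 + Z*h
1/(5057 + (-873 - o(47, 64))) = 1/(5057 + (-873 - (47 + 64*47))) = 1/(5057 + (-873 - (47 + 3008))) = 1/(5057 + (-873 - 1*3055)) = 1/(5057 + (-873 - 3055)) = 1/(5057 - 3928) = 1/1129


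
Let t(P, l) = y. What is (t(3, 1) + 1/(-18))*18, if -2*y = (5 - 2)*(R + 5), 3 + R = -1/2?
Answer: -83/2 ≈ -41.500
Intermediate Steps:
R = -7/2 (R = -3 - 1/2 = -3 - 1*½ = -3 - ½ = -7/2 ≈ -3.5000)
y = -9/4 (y = -(5 - 2)*(-7/2 + 5)/2 = -3*3/(2*2) = -½*9/2 = -9/4 ≈ -2.2500)
t(P, l) = -9/4
(t(3, 1) + 1/(-18))*18 = (-9/4 + 1/(-18))*18 = (-9/4 - 1/18)*18 = -83/36*18 = -83/2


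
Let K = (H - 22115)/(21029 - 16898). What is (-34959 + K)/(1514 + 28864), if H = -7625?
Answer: -144445369/125491518 ≈ -1.1510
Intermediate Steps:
K = -29740/4131 (K = (-7625 - 22115)/(21029 - 16898) = -29740/4131 ≈ -7.1992)
(-34959 + K)/(1514 + 28864) = (-34959 - 29740/4131)/(1514 + 28864) = -144445369/4131/30378 = -144445369/4131*1/30378 = -144445369/125491518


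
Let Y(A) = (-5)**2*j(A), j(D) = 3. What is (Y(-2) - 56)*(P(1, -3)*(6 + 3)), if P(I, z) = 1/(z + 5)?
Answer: 171/2 ≈ 85.500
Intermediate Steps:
Y(A) = 75 (Y(A) = (-5)**2*3 = 25*3 = 75)
P(I, z) = 1/(5 + z)
(Y(-2) - 56)*(P(1, -3)*(6 + 3)) = (75 - 56)*((6 + 3)/(5 - 3)) = 19*(9/2) = 171/2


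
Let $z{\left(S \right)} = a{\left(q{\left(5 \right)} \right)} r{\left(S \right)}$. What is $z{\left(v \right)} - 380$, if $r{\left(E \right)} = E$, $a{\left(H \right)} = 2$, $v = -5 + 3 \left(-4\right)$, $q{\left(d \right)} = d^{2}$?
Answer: $-414$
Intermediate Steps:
$v = -17$ ($v = -5 - 12 = -17$)
$z{\left(S \right)} = 2 S$
$z{\left(v \right)} - 380 = 2 \left(-17\right) - 380 = -34 - 380 = -414$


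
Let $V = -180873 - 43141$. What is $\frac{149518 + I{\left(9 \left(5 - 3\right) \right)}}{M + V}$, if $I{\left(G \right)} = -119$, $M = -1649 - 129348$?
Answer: $- \frac{149399}{355011} \approx -0.42083$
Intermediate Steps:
$M = -130997$ ($M = -1649 - 129348 = -130997$)
$V = -224014$ ($V = -180873 - 43141 = -224014$)
$\frac{149518 + I{\left(9 \left(5 - 3\right) \right)}}{M + V} = \frac{149518 - 119}{-130997 - 224014} = \frac{149399}{-355011} = 149399 \left(- \frac{1}{355011}\right) = - \frac{149399}{355011}$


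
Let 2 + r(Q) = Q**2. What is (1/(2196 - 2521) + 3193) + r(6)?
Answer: 1048774/325 ≈ 3227.0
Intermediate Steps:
r(Q) = -2 + Q**2
(1/(2196 - 2521) + 3193) + r(6) = (1/(2196 - 2521) + 3193) + (-2 + 6**2) = (1/(-325) + 3193) + (-2 + 36) = (-1/325 + 3193) + 34 = 1037724/325 + 34 = 1048774/325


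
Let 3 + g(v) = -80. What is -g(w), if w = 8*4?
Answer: 83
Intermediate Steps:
w = 32
g(v) = -83 (g(v) = -3 - 80 = -83)
-g(w) = -1*(-83) = 83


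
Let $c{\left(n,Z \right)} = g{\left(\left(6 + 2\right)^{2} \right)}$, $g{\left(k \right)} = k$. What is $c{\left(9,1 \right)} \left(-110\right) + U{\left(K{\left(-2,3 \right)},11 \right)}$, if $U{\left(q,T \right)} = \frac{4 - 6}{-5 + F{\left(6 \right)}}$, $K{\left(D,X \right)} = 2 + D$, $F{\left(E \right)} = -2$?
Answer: $- \frac{49278}{7} \approx -7039.7$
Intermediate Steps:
$c{\left(n,Z \right)} = 64$ ($c{\left(n,Z \right)} = \left(6 + 2\right)^{2} = 8^{2} = 64$)
$U{\left(q,T \right)} = \frac{2}{7}$ ($U{\left(q,T \right)} = \frac{4 - 6}{-5 - 2} = - \frac{2}{-7} = \left(-2\right) \left(- \frac{1}{7}\right) = \frac{2}{7}$)
$c{\left(9,1 \right)} \left(-110\right) + U{\left(K{\left(-2,3 \right)},11 \right)} = 64 \left(-110\right) + \frac{2}{7} = -7040 + \frac{2}{7} = - \frac{49278}{7}$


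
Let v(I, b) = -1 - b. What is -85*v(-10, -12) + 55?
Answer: -880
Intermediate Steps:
-85*v(-10, -12) + 55 = -85*(-1 - 1*(-12)) + 55 = -85*(-1 + 12) + 55 = -85*11 + 55 = -935 + 55 = -880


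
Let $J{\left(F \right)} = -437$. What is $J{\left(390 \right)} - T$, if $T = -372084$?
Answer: $371647$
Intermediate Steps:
$J{\left(390 \right)} - T = -437 - -372084 = -437 + 372084 = 371647$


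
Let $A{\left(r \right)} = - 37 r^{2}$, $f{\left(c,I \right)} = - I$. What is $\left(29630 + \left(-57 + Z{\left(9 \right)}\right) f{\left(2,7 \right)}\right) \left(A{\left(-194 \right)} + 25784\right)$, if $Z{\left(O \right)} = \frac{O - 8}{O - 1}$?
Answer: $- \frac{82081759575}{2} \approx -4.1041 \cdot 10^{10}$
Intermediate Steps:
$Z{\left(O \right)} = \frac{-8 + O}{-1 + O}$
$\left(29630 + \left(-57 + Z{\left(9 \right)}\right) f{\left(2,7 \right)}\right) \left(A{\left(-194 \right)} + 25784\right) = \left(29630 + \left(-57 + \frac{-8 + 9}{-1 + 9}\right) \left(\left(-1\right) 7\right)\right) \left(- 37 \left(-194\right)^{2} + 25784\right) = \left(29630 + \left(-57 + \frac{1}{8} \cdot 1\right) \left(-7\right)\right) \left(\left(-37\right) 37636 + 25784\right) = \left(29630 + \left(-57 + \frac{1}{8} \cdot 1\right) \left(-7\right)\right) \left(-1392532 + 25784\right) = \left(29630 + \left(-57 + \frac{1}{8}\right) \left(-7\right)\right) \left(-1366748\right) = \left(29630 - - \frac{3185}{8}\right) \left(-1366748\right) = \left(29630 + \frac{3185}{8}\right) \left(-1366748\right) = \frac{240225}{8} \left(-1366748\right) = - \frac{82081759575}{2}$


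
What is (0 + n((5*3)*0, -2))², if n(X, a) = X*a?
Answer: 0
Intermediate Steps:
(0 + n((5*3)*0, -2))² = (0 + ((5*3)*0)*(-2))² = (0 + (15*0)*(-2))² = (0 + 0*(-2))² = (0 + 0)² = 0² = 0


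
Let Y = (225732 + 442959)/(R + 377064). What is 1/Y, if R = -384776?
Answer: -7712/668691 ≈ -0.011533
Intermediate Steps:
Y = -668691/7712 (Y = (225732 + 442959)/(-384776 + 377064) = 668691/(-7712) = 668691*(-1/7712) = -668691/7712 ≈ -86.708)
1/Y = 1/(-668691/7712) = -7712/668691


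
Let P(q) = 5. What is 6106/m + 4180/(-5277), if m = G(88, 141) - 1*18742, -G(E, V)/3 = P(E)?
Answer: -110625622/98980689 ≈ -1.1176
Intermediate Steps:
G(E, V) = -15 (G(E, V) = -3*5 = -15)
m = -18757 (m = -15 - 1*18742 = -15 - 18742 = -18757)
6106/m + 4180/(-5277) = 6106/(-18757) + 4180/(-5277) = 6106*(-1/18757) + 4180*(-1/5277) = -6106/18757 - 4180/5277 = -110625622/98980689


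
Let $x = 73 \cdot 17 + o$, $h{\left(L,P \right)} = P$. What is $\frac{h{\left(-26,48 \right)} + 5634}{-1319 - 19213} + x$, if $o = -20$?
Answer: $\frac{4177315}{3422} \approx 1220.7$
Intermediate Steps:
$x = 1221$ ($x = 73 \cdot 17 - 20 = 1241 - 20 = 1221$)
$\frac{h{\left(-26,48 \right)} + 5634}{-1319 - 19213} + x = \frac{48 + 5634}{-1319 - 19213} + 1221 = \frac{5682}{-20532} + 1221 = 5682 \left(- \frac{1}{20532}\right) + 1221 = - \frac{947}{3422} + 1221 = \frac{4177315}{3422}$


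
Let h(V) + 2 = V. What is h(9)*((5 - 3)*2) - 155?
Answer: -127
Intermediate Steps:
h(V) = -2 + V
h(9)*((5 - 3)*2) - 155 = (-2 + 9)*((5 - 3)*2) - 155 = 7*(2*2) - 155 = 7*4 - 155 = 28 - 155 = -127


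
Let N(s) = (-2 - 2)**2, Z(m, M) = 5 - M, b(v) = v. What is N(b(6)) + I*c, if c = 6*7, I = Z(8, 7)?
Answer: -68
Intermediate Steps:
I = -2 (I = 5 - 1*7 = 5 - 7 = -2)
N(s) = 16 (N(s) = (-4)**2 = 16)
c = 42
N(b(6)) + I*c = 16 - 2*42 = 16 - 84 = -68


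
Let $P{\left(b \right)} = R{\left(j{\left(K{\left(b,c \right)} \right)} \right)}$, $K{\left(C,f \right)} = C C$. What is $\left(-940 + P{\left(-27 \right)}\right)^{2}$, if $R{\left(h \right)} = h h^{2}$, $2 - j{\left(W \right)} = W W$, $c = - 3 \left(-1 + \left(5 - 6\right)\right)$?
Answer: $22527890855826116561665027577254681$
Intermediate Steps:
$c = 6$ ($c = - 3 \left(-1 + \left(5 - 6\right)\right) = - 3 \left(-1 - 1\right) = \left(-3\right) \left(-2\right) = 6$)
$K{\left(C,f \right)} = C^{2}$
$j{\left(W \right)} = 2 - W^{2}$ ($j{\left(W \right)} = 2 - W W = 2 - W^{2}$)
$R{\left(h \right)} = h^{3}$
$P{\left(b \right)} = \left(2 - b^{4}\right)^{3}$ ($P{\left(b \right)} = \left(2 - \left(b^{2}\right)^{2}\right)^{3} = \left(2 - b^{4}\right)^{3}$)
$\left(-940 + P{\left(-27 \right)}\right)^{2} = \left(-940 - \left(-2 + \left(-27\right)^{4}\right)^{3}\right)^{2} = \left(-940 - \left(-2 + 531441\right)^{3}\right)^{2} = \left(-940 - 531439^{3}\right)^{2} = \left(-940 - 150092940726157519\right)^{2} = \left(-150092940726158459\right)^{2} = 22527890855826116561665027577254681$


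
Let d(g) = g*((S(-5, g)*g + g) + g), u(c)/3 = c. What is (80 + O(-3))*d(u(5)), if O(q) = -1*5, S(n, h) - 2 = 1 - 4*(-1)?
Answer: 151875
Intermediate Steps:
S(n, h) = 7 (S(n, h) = 2 + (1 - 4*(-1)) = 2 + (1 + 4) = 2 + 5 = 7)
O(q) = -5
u(c) = 3*c
d(g) = 9*g**2 (d(g) = g*((7*g + g) + g) = g*(8*g + g) = g*(9*g) = 9*g**2)
(80 + O(-3))*d(u(5)) = (80 - 5)*(9*(3*5)**2) = 75*(9*15**2) = 75*(9*225) = 75*2025 = 151875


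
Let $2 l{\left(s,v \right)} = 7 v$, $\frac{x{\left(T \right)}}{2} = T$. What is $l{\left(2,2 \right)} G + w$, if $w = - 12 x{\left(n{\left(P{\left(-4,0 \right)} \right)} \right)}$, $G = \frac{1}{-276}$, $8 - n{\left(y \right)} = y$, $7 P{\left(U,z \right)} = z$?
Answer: $- \frac{52999}{276} \approx -192.03$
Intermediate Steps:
$P{\left(U,z \right)} = \frac{z}{7}$
$n{\left(y \right)} = 8 - y$
$x{\left(T \right)} = 2 T$
$l{\left(s,v \right)} = \frac{7 v}{2}$
$G = - \frac{1}{276} \approx -0.0036232$
$w = -192$ ($w = - 12 \cdot 2 \left(8 - \frac{1}{7} \cdot 0\right) = - 12 \cdot 2 \left(8 - 0\right) = - 12 \cdot 2 \left(8 + 0\right) = - 12 \cdot 2 \cdot 8 = \left(-12\right) 16 = -192$)
$l{\left(2,2 \right)} G + w = \frac{7}{2} \cdot 2 \left(- \frac{1}{276}\right) - 192 = 7 \left(- \frac{1}{276}\right) - 192 = - \frac{7}{276} - 192 = - \frac{52999}{276}$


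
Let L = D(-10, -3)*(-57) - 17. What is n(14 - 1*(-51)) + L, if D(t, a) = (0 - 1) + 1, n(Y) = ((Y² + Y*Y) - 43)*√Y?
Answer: -17 + 8407*√65 ≈ 67762.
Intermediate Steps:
n(Y) = √Y*(-43 + 2*Y²) (n(Y) = ((Y² + Y²) - 43)*√Y = (2*Y² - 43)*√Y = (-43 + 2*Y²)*√Y = √Y*(-43 + 2*Y²))
D(t, a) = 0 (D(t, a) = -1 + 1 = 0)
L = -17 (L = 0*(-57) - 17 = 0 - 17 = -17)
n(14 - 1*(-51)) + L = √(14 - 1*(-51))*(-43 + 2*(14 - 1*(-51))²) - 17 = √(14 + 51)*(-43 + 2*(14 + 51)²) - 17 = √65*(-43 + 2*65²) - 17 = √65*(-43 + 2*4225) - 17 = √65*(-43 + 8450) - 17 = √65*8407 - 17 = 8407*√65 - 17 = -17 + 8407*√65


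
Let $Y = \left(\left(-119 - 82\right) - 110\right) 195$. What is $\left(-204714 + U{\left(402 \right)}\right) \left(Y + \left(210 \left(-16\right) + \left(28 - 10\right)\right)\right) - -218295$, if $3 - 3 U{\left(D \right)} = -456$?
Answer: $13089463002$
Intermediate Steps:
$U{\left(D \right)} = 153$ ($U{\left(D \right)} = 1 - -152 = 1 + 152 = 153$)
$Y = -60645$ ($Y = \left(\left(-119 - 82\right) - 110\right) 195 = \left(-201 - 110\right) 195 = \left(-311\right) 195 = -60645$)
$\left(-204714 + U{\left(402 \right)}\right) \left(Y + \left(210 \left(-16\right) + \left(28 - 10\right)\right)\right) - -218295 = \left(-204714 + 153\right) \left(-60645 + \left(210 \left(-16\right) + \left(28 - 10\right)\right)\right) - -218295 = - 204561 \left(-60645 + \left(-3360 + \left(28 - 10\right)\right)\right) + 218295 = - 204561 \left(-60645 + \left(-3360 + 18\right)\right) + 218295 = - 204561 \left(-60645 - 3342\right) + 218295 = \left(-204561\right) \left(-63987\right) + 218295 = 13089244707 + 218295 = 13089463002$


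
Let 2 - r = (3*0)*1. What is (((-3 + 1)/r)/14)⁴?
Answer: 1/38416 ≈ 2.6031e-5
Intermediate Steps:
r = 2 (r = 2 - 3*0 = 2 - 0 = 2 - 1*0 = 2 + 0 = 2)
(((-3 + 1)/r)/14)⁴ = (((-3 + 1)/2)/14)⁴ = (-2*½*(1/14))⁴ = (-1*1/14)⁴ = (-1/14)⁴ = 1/38416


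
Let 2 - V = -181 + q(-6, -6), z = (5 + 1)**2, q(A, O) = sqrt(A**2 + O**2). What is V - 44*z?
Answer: -1401 - 6*sqrt(2) ≈ -1409.5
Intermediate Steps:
z = 36 (z = 6**2 = 36)
V = 183 - 6*sqrt(2) (V = 2 - (-181 + sqrt((-6)**2 + (-6)**2)) = 2 - (-181 + sqrt(36 + 36)) = 2 - (-181 + sqrt(72)) = 2 - (-181 + 6*sqrt(2)) = 2 + (181 - 6*sqrt(2)) = 183 - 6*sqrt(2) ≈ 174.51)
V - 44*z = (183 - 6*sqrt(2)) - 44*36 = (183 - 6*sqrt(2)) - 1584 = -1401 - 6*sqrt(2)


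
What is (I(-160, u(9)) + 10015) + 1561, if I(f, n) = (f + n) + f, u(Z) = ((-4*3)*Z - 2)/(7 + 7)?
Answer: 78737/7 ≈ 11248.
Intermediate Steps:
u(Z) = -⅐ - 6*Z/7 (u(Z) = (-12*Z - 2)/14 = (-2 - 12*Z)*(1/14) = -⅐ - 6*Z/7)
I(f, n) = n + 2*f
(I(-160, u(9)) + 10015) + 1561 = (((-⅐ - 6/7*9) + 2*(-160)) + 10015) + 1561 = (((-⅐ - 54/7) - 320) + 10015) + 1561 = ((-55/7 - 320) + 10015) + 1561 = (-2295/7 + 10015) + 1561 = 67810/7 + 1561 = 78737/7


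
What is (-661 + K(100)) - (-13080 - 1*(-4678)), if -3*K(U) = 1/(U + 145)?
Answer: 5689634/735 ≈ 7741.0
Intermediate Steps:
K(U) = -1/(3*(145 + U)) (K(U) = -1/(3*(U + 145)) = -1/(3*(145 + U)))
(-661 + K(100)) - (-13080 - 1*(-4678)) = (-661 - 1/(435 + 3*100)) - (-13080 - 1*(-4678)) = (-661 - 1/(435 + 300)) - (-13080 + 4678) = (-661 - 1/735) - 1*(-8402) = (-661 - 1*1/735) + 8402 = (-661 - 1/735) + 8402 = -485836/735 + 8402 = 5689634/735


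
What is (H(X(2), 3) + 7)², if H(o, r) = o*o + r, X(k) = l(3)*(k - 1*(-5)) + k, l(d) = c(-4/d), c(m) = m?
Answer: 329476/81 ≈ 4067.6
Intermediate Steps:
l(d) = -4/d
X(k) = -20/3 - k/3 (X(k) = (-4/3)*(k - 1*(-5)) + k = (-4*⅓)*(k + 5) + k = -4*(5 + k)/3 + k = (-20/3 - 4*k/3) + k = -20/3 - k/3)
H(o, r) = r + o² (H(o, r) = o² + r = r + o²)
(H(X(2), 3) + 7)² = ((3 + (-20/3 - ⅓*2)²) + 7)² = ((3 + (-20/3 - ⅔)²) + 7)² = ((3 + (-22/3)²) + 7)² = ((3 + 484/9) + 7)² = (511/9 + 7)² = (574/9)² = 329476/81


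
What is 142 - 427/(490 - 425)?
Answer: 8803/65 ≈ 135.43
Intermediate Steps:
142 - 427/(490 - 425) = 142 - 427/65 = 8803/65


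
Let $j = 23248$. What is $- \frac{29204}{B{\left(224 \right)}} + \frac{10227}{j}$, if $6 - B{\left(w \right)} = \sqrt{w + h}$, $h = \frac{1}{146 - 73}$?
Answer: $\frac{99171238957}{106359600} + \frac{29204 \sqrt{132641}}{4575} \approx 3257.2$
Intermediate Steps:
$h = \frac{1}{73} \approx 0.013699$
$B{\left(w \right)} = 6 - \sqrt{\frac{1}{73} + w}$ ($B{\left(w \right)} = 6 - \sqrt{w + \frac{1}{73}} = 6 - \sqrt{\frac{1}{73} + w}$)
$- \frac{29204}{B{\left(224 \right)}} + \frac{10227}{j} = - \frac{29204}{6 - \frac{\sqrt{73 + 5329 \cdot 224}}{73}} + \frac{10227}{23248} = - \frac{29204}{6 - \frac{\sqrt{73 + 1193696}}{73}} + 10227 \cdot \frac{1}{23248} = - \frac{29204}{6 - \frac{\sqrt{1193769}}{73}} + \frac{10227}{23248} = - \frac{29204}{6 - \frac{3 \sqrt{132641}}{73}} + \frac{10227}{23248} = \frac{10227}{23248} - \frac{29204}{6 - \frac{3 \sqrt{132641}}{73}}$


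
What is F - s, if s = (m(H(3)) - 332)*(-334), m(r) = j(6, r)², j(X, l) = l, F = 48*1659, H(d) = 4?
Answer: -25912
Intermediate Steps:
F = 79632
m(r) = r²
s = 105544 (s = (4² - 332)*(-334) = (16 - 332)*(-334) = -316*(-334) = 105544)
F - s = 79632 - 1*105544 = 79632 - 105544 = -25912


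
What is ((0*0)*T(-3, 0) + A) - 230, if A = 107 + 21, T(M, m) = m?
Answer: -102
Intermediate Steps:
A = 128
((0*0)*T(-3, 0) + A) - 230 = ((0*0)*0 + 128) - 230 = (0*0 + 128) - 230 = (0 + 128) - 230 = 128 - 230 = -102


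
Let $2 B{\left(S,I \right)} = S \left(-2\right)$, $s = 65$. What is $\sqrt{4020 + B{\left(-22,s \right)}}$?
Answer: $\sqrt{4042} \approx 63.577$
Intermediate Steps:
$B{\left(S,I \right)} = - S$ ($B{\left(S,I \right)} = \frac{S \left(-2\right)}{2} = \frac{\left(-2\right) S}{2} = - S$)
$\sqrt{4020 + B{\left(-22,s \right)}} = \sqrt{4020 - -22} = \sqrt{4020 + 22} = \sqrt{4042}$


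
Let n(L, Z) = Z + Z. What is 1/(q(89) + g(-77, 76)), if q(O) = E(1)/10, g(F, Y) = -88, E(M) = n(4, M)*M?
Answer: -5/439 ≈ -0.011390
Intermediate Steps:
n(L, Z) = 2*Z
E(M) = 2*M² (E(M) = (2*M)*M = 2*M²)
q(O) = ⅕ (q(O) = (2*1²)/10 = (2*1)*(⅒) = 2*(⅒) = ⅕)
1/(q(89) + g(-77, 76)) = 1/(⅕ - 88) = 1/(-439/5) = -5/439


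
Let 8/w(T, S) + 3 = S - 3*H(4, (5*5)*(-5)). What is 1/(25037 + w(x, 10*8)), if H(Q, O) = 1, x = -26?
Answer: 37/926373 ≈ 3.9941e-5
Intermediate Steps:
w(T, S) = 8/(-6 + S) (w(T, S) = 8/(-3 + (S - 3*1)) = 8/(-3 + (S - 3)) = 8/(-3 + (-3 + S)) = 8/(-6 + S))
1/(25037 + w(x, 10*8)) = 1/(25037 + 8/(-6 + 10*8)) = 1/(25037 + 8/(-6 + 80)) = 1/(25037 + 8/74) = 1/(25037 + 8*(1/74)) = 1/(25037 + 4/37) = 1/(926373/37) = 37/926373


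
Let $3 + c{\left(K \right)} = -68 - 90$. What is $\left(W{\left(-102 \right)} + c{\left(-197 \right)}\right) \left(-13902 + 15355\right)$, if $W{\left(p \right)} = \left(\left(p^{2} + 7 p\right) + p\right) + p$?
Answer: $13549225$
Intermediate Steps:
$c{\left(K \right)} = -161$ ($c{\left(K \right)} = -3 - 158 = -161$)
$W{\left(p \right)} = p^{2} + 9 p$ ($W{\left(p \right)} = \left(p^{2} + 8 p\right) + p = p^{2} + 9 p$)
$\left(W{\left(-102 \right)} + c{\left(-197 \right)}\right) \left(-13902 + 15355\right) = \left(- 102 \left(9 - 102\right) - 161\right) \left(-13902 + 15355\right) = \left(\left(-102\right) \left(-93\right) - 161\right) 1453 = \left(9486 - 161\right) 1453 = 9325 \cdot 1453 = 13549225$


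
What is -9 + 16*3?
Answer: 39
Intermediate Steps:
-9 + 16*3 = -9 + 48 = 39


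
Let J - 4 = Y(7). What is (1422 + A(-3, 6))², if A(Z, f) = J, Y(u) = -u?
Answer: 2013561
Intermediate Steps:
J = -3 (J = 4 - 1*7 = 4 - 7 = -3)
A(Z, f) = -3
(1422 + A(-3, 6))² = (1422 - 3)² = 1419² = 2013561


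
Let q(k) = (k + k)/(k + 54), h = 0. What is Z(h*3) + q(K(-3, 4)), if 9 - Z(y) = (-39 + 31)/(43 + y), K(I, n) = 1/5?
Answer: 107131/11653 ≈ 9.1934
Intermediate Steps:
K(I, n) = ⅕
Z(y) = 9 + 8/(43 + y) (Z(y) = 9 - (-39 + 31)/(43 + y) = 9 - (-8)/(43 + y) = 9 + 8/(43 + y))
q(k) = 2*k/(54 + k) (q(k) = (2*k)/(54 + k) = 2*k/(54 + k))
Z(h*3) + q(K(-3, 4)) = (395 + 9*(0*3))/(43 + 0*3) + 2*(⅕)/(54 + ⅕) = (395 + 9*0)/(43 + 0) + 2*(⅕)/(271/5) = (395 + 0)/43 + 2*(⅕)*(5/271) = (1/43)*395 + 2/271 = 395/43 + 2/271 = 107131/11653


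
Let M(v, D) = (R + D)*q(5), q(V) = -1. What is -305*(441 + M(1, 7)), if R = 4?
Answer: -131150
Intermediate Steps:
M(v, D) = -4 - D (M(v, D) = (4 + D)*(-1) = -4 - D)
-305*(441 + M(1, 7)) = -305*(441 + (-4 - 1*7)) = -305*(441 + (-4 - 7)) = -305*(441 - 11) = -305*430 = -131150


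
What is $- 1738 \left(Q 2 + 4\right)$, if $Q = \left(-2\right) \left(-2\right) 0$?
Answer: $-6952$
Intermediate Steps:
$Q = 0$ ($Q = 4 \cdot 0 = 0$)
$- 1738 \left(Q 2 + 4\right) = - 1738 \left(0 \cdot 2 + 4\right) = - 1738 \left(0 + 4\right) = \left(-1738\right) 4 = -6952$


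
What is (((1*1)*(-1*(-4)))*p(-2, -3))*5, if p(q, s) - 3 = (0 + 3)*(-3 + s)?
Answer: -300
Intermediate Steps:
p(q, s) = -6 + 3*s (p(q, s) = 3 + (0 + 3)*(-3 + s) = 3 + 3*(-3 + s) = 3 + (-9 + 3*s) = -6 + 3*s)
(((1*1)*(-1*(-4)))*p(-2, -3))*5 = (((1*1)*(-1*(-4)))*(-6 + 3*(-3)))*5 = ((1*4)*(-6 - 9))*5 = (4*(-15))*5 = -60*5 = -300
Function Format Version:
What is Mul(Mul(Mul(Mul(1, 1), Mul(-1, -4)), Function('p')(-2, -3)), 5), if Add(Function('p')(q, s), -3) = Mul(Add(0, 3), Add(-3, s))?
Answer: -300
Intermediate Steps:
Function('p')(q, s) = Add(-6, Mul(3, s)) (Function('p')(q, s) = Add(3, Mul(Add(0, 3), Add(-3, s))) = Add(3, Mul(3, Add(-3, s))) = Add(3, Add(-9, Mul(3, s))) = Add(-6, Mul(3, s)))
Mul(Mul(Mul(Mul(1, 1), Mul(-1, -4)), Function('p')(-2, -3)), 5) = Mul(Mul(Mul(Mul(1, 1), Mul(-1, -4)), Add(-6, Mul(3, -3))), 5) = Mul(Mul(Mul(1, 4), Add(-6, -9)), 5) = Mul(Mul(4, -15), 5) = Mul(-60, 5) = -300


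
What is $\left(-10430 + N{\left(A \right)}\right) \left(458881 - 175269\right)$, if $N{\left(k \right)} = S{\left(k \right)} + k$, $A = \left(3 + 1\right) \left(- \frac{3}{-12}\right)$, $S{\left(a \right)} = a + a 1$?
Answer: $-2957222324$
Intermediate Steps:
$S{\left(a \right)} = 2 a$ ($S{\left(a \right)} = a + a = 2 a$)
$A = 1$ ($A = 4 \left(\left(-3\right) \left(- \frac{1}{12}\right)\right) = 4 \cdot \frac{1}{4} = 1$)
$N{\left(k \right)} = 3 k$ ($N{\left(k \right)} = 2 k + k = 3 k$)
$\left(-10430 + N{\left(A \right)}\right) \left(458881 - 175269\right) = \left(-10430 + 3 \cdot 1\right) \left(458881 - 175269\right) = \left(-10430 + 3\right) 283612 = \left(-10427\right) 283612 = -2957222324$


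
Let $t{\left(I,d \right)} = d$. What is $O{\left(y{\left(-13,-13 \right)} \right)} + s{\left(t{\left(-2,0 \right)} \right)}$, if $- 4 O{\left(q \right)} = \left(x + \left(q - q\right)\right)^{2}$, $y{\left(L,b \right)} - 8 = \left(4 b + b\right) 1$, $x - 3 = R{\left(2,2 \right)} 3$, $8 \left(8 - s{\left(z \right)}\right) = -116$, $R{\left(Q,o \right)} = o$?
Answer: $\frac{9}{4} \approx 2.25$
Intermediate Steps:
$s{\left(z \right)} = \frac{45}{2}$ ($s{\left(z \right)} = 8 - - \frac{29}{2} = 8 + \frac{29}{2} = \frac{45}{2}$)
$x = 9$ ($x = 3 + 2 \cdot 3 = 3 + 6 = 9$)
$y{\left(L,b \right)} = 8 + 5 b$ ($y{\left(L,b \right)} = 8 + \left(4 b + b\right) 1 = 8 + 5 b 1 = 8 + 5 b$)
$O{\left(q \right)} = - \frac{81}{4}$ ($O{\left(q \right)} = - \frac{\left(9 + \left(q - q\right)\right)^{2}}{4} = - \frac{\left(9 + 0\right)^{2}}{4} = - \frac{9^{2}}{4} = \left(- \frac{1}{4}\right) 81 = - \frac{81}{4}$)
$O{\left(y{\left(-13,-13 \right)} \right)} + s{\left(t{\left(-2,0 \right)} \right)} = - \frac{81}{4} + \frac{45}{2} = \frac{9}{4}$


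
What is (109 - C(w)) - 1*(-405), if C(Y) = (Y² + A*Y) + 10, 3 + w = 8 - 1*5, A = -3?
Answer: 504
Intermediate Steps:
w = 0 (w = -3 + (8 - 1*5) = -3 + (8 - 5) = -3 + 3 = 0)
C(Y) = 10 + Y² - 3*Y (C(Y) = (Y² - 3*Y) + 10 = 10 + Y² - 3*Y)
(109 - C(w)) - 1*(-405) = (109 - (10 + 0² - 3*0)) - 1*(-405) = (109 - (10 + 0 + 0)) + 405 = (109 - 1*10) + 405 = (109 - 10) + 405 = 99 + 405 = 504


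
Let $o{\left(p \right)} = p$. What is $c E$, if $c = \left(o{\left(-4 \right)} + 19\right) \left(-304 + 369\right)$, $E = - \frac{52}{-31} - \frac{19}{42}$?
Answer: $\frac{518375}{434} \approx 1194.4$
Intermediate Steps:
$E = \frac{1595}{1302}$ ($E = \left(-52\right) \left(- \frac{1}{31}\right) - \frac{19}{42} = \frac{52}{31} - \frac{19}{42} = \frac{1595}{1302} \approx 1.225$)
$c = 975$ ($c = \left(-4 + 19\right) \left(-304 + 369\right) = 15 \cdot 65 = 975$)
$c E = 975 \cdot \frac{1595}{1302} = \frac{518375}{434}$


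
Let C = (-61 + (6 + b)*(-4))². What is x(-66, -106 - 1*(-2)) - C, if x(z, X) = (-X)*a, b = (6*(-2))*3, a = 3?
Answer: -3169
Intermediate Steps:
b = -36 (b = -12*3 = -36)
x(z, X) = -3*X (x(z, X) = -X*3 = -3*X)
C = 3481 (C = (-61 + (6 - 36)*(-4))² = (-61 - 30*(-4))² = (-61 + 120)² = 59² = 3481)
x(-66, -106 - 1*(-2)) - C = -3*(-106 - 1*(-2)) - 1*3481 = -3*(-106 + 2) - 3481 = -3*(-104) - 3481 = 312 - 3481 = -3169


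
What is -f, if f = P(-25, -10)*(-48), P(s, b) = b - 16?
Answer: -1248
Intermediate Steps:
P(s, b) = -16 + b
f = 1248 (f = (-16 - 10)*(-48) = -26*(-48) = 1248)
-f = -1*1248 = -1248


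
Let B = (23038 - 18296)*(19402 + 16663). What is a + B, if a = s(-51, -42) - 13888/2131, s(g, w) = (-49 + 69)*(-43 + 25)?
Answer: 364443329082/2131 ≈ 1.7102e+8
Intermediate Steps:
s(g, w) = -360 (s(g, w) = 20*(-18) = -360)
B = 171020230 (B = 4742*36065 = 171020230)
a = -781048/2131 (a = -360 - 13888/2131 = -781048/2131 ≈ -366.52)
a + B = -781048/2131 + 171020230 = 364443329082/2131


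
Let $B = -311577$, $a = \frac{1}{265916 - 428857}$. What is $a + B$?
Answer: $- \frac{50768667958}{162941} \approx -3.1158 \cdot 10^{5}$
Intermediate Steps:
$a = - \frac{1}{162941}$ ($a = \frac{1}{-162941} = - \frac{1}{162941} \approx -6.1372 \cdot 10^{-6}$)
$a + B = - \frac{1}{162941} - 311577 = - \frac{50768667958}{162941}$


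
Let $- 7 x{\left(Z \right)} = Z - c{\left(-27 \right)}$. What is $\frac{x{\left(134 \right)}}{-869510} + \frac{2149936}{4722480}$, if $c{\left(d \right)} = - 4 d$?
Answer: $\frac{2336760490}{5132804481} \approx 0.45526$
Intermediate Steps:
$x{\left(Z \right)} = \frac{108}{7} - \frac{Z}{7}$ ($x{\left(Z \right)} = - \frac{Z - \left(-4\right) \left(-27\right)}{7} = - \frac{Z - 108}{7} = - \frac{-108 + Z}{7} = \frac{108}{7} - \frac{Z}{7}$)
$\frac{x{\left(134 \right)}}{-869510} + \frac{2149936}{4722480} = \frac{\frac{108}{7} - \frac{134}{7}}{-869510} + \frac{2149936}{4722480} = \left(\frac{108}{7} - \frac{134}{7}\right) \left(- \frac{1}{869510}\right) + 2149936 \cdot \frac{1}{4722480} = \left(- \frac{26}{7}\right) \left(- \frac{1}{869510}\right) + \frac{134371}{295155} = \frac{13}{3043285} + \frac{134371}{295155} = \frac{2336760490}{5132804481}$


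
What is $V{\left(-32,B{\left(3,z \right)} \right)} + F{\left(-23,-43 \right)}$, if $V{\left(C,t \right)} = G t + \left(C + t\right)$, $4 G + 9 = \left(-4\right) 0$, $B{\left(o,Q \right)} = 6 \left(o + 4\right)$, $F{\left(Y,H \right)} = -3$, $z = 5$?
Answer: $- \frac{175}{2} \approx -87.5$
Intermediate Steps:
$B{\left(o,Q \right)} = 24 + 6 o$ ($B{\left(o,Q \right)} = 6 \left(4 + o\right) = 24 + 6 o$)
$G = - \frac{9}{4}$ ($G = - \frac{9}{4} + \frac{\left(-4\right) 0}{4} = - \frac{9}{4} + \frac{1}{4} \cdot 0 = - \frac{9}{4} + 0 = - \frac{9}{4} \approx -2.25$)
$V{\left(C,t \right)} = C - \frac{5 t}{4}$ ($V{\left(C,t \right)} = - \frac{9 t}{4} + \left(C + t\right) = C - \frac{5 t}{4}$)
$V{\left(-32,B{\left(3,z \right)} \right)} + F{\left(-23,-43 \right)} = \left(-32 - \frac{5 \left(24 + 6 \cdot 3\right)}{4}\right) - 3 = \left(-32 - \frac{5 \left(24 + 18\right)}{4}\right) - 3 = \left(-32 - \frac{105}{2}\right) - 3 = - \frac{169}{2} - 3 = - \frac{175}{2}$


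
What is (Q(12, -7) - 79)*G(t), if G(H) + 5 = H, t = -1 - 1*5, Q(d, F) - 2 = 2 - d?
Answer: 957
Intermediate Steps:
Q(d, F) = 4 - d (Q(d, F) = 2 + (2 - d) = 4 - d)
t = -6 (t = -1 - 5 = -6)
G(H) = -5 + H
(Q(12, -7) - 79)*G(t) = ((4 - 1*12) - 79)*(-5 - 6) = ((4 - 12) - 79)*(-11) = (-8 - 79)*(-11) = -87*(-11) = 957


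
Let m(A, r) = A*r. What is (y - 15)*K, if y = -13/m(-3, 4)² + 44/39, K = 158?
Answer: -2064823/936 ≈ -2206.0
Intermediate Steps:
y = 1943/1872 (y = -13/((-3*4)²) + 44/39 = -13/((-12)²) + 44*(1/39) = -13/144 + 44/39 = 1943/1872 ≈ 1.0379)
(y - 15)*K = (1943/1872 - 15)*158 = -26137/1872*158 = -2064823/936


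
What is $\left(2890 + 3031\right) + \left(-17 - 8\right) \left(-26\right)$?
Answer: $6571$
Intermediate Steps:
$\left(2890 + 3031\right) + \left(-17 - 8\right) \left(-26\right) = 5921 - -650 = 5921 + 650 = 6571$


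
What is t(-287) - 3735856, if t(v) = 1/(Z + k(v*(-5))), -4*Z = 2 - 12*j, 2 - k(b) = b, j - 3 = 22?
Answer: -10150320754/2717 ≈ -3.7359e+6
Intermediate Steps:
j = 25 (j = 3 + 22 = 25)
k(b) = 2 - b
Z = 149/2 (Z = -(2 - 12*25)/4 = -(2 - 300)/4 = -¼*(-298) = 149/2 ≈ 74.500)
t(v) = 1/(153/2 + 5*v) (t(v) = 1/(149/2 + (2 - v*(-5))) = 1/(149/2 + (2 - (-5)*v)) = 1/(149/2 + (2 + 5*v)) = 1/(153/2 + 5*v))
t(-287) - 3735856 = 2/(153 + 10*(-287)) - 3735856 = 2/(153 - 2870) - 3735856 = 2/(-2717) - 3735856 = 2*(-1/2717) - 3735856 = -2/2717 - 3735856 = -10150320754/2717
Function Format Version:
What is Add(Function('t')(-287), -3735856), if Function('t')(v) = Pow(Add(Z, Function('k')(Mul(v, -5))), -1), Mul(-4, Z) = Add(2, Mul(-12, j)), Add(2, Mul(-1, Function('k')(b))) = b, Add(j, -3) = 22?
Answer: Rational(-10150320754, 2717) ≈ -3.7359e+6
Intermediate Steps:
j = 25 (j = Add(3, 22) = 25)
Function('k')(b) = Add(2, Mul(-1, b))
Z = Rational(149, 2) (Z = Mul(Rational(-1, 4), Add(2, Mul(-12, 25))) = Mul(Rational(-1, 4), Add(2, -300)) = Mul(Rational(-1, 4), -298) = Rational(149, 2) ≈ 74.500)
Function('t')(v) = Pow(Add(Rational(153, 2), Mul(5, v)), -1) (Function('t')(v) = Pow(Add(Rational(149, 2), Add(2, Mul(-1, Mul(v, -5)))), -1) = Pow(Add(Rational(149, 2), Add(2, Mul(-1, Mul(-5, v)))), -1) = Pow(Add(Rational(149, 2), Add(2, Mul(5, v))), -1) = Pow(Add(Rational(153, 2), Mul(5, v)), -1))
Add(Function('t')(-287), -3735856) = Add(Mul(2, Pow(Add(153, Mul(10, -287)), -1)), -3735856) = Add(Mul(2, Pow(Add(153, -2870), -1)), -3735856) = Add(Mul(2, Pow(-2717, -1)), -3735856) = Add(Mul(2, Rational(-1, 2717)), -3735856) = Add(Rational(-2, 2717), -3735856) = Rational(-10150320754, 2717)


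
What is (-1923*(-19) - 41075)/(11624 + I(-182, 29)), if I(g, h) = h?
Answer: -4538/11653 ≈ -0.38943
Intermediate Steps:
(-1923*(-19) - 41075)/(11624 + I(-182, 29)) = (-1923*(-19) - 41075)/(11624 + 29) = (36537 - 41075)/11653 = -4538*1/11653 = -4538/11653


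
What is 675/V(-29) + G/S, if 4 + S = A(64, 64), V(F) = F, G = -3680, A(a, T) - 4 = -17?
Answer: 95245/493 ≈ 193.19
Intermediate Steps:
A(a, T) = -13 (A(a, T) = 4 - 17 = -13)
S = -17 (S = -4 - 13 = -17)
675/V(-29) + G/S = 675/(-29) - 3680/(-17) = 675*(-1/29) - 3680*(-1/17) = -675/29 + 3680/17 = 95245/493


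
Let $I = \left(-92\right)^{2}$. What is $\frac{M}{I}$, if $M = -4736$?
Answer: $- \frac{296}{529} \approx -0.55955$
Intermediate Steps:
$I = 8464$
$\frac{M}{I} = - \frac{4736}{8464} = \left(-4736\right) \frac{1}{8464} = - \frac{296}{529}$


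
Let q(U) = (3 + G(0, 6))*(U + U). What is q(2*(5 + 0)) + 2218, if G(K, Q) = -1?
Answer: 2258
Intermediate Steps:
q(U) = 4*U (q(U) = (3 - 1)*(U + U) = 2*(2*U) = 4*U)
q(2*(5 + 0)) + 2218 = 4*(2*(5 + 0)) + 2218 = 4*(2*5) + 2218 = 4*10 + 2218 = 40 + 2218 = 2258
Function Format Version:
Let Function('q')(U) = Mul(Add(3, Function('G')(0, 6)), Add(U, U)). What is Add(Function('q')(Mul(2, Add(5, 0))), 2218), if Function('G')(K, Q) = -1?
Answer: 2258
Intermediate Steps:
Function('q')(U) = Mul(4, U) (Function('q')(U) = Mul(Add(3, -1), Add(U, U)) = Mul(2, Mul(2, U)) = Mul(4, U))
Add(Function('q')(Mul(2, Add(5, 0))), 2218) = Add(Mul(4, Mul(2, Add(5, 0))), 2218) = Add(Mul(4, Mul(2, 5)), 2218) = Add(Mul(4, 10), 2218) = Add(40, 2218) = 2258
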